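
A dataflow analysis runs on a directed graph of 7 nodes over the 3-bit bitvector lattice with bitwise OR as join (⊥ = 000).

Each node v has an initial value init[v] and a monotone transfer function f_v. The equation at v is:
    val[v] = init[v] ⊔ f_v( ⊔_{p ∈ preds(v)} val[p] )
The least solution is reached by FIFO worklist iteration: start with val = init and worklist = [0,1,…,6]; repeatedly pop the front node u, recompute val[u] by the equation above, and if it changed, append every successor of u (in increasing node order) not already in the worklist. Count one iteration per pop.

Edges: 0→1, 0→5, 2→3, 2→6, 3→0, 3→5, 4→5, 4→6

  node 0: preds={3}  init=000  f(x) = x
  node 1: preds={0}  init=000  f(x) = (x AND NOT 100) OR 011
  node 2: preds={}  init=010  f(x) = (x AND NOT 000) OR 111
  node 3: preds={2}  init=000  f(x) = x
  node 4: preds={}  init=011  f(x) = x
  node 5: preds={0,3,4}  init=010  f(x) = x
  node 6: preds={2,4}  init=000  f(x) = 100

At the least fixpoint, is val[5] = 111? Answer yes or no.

Iteration log — 10 steps:
  step 1. node 0  ⊔preds=000  new=000  stable
  step 2. node 1  ⊔preds=000  new=011  old=000  +wl: 
  step 3. node 2  ⊔preds=000  new=111  old=010  +wl: 
  step 4. node 3  ⊔preds=111  new=111  old=000  +wl: 0
  step 5. node 4  ⊔preds=000  new=011  stable
  step 6. node 5  ⊔preds=111  new=111  old=010  +wl: 
  step 7. node 6  ⊔preds=111  new=100  old=000  +wl: 
  step 8. node 0  ⊔preds=111  new=111  old=000  +wl: 1,5
  step 9. node 1  ⊔preds=111  new=011  stable
  step 10. node 5  ⊔preds=111  new=111  stable

Least fixpoint reached:
  node 0: 111
  node 1: 011
  node 2: 111
  node 3: 111
  node 4: 011
  node 5: 111
  node 6: 100

yes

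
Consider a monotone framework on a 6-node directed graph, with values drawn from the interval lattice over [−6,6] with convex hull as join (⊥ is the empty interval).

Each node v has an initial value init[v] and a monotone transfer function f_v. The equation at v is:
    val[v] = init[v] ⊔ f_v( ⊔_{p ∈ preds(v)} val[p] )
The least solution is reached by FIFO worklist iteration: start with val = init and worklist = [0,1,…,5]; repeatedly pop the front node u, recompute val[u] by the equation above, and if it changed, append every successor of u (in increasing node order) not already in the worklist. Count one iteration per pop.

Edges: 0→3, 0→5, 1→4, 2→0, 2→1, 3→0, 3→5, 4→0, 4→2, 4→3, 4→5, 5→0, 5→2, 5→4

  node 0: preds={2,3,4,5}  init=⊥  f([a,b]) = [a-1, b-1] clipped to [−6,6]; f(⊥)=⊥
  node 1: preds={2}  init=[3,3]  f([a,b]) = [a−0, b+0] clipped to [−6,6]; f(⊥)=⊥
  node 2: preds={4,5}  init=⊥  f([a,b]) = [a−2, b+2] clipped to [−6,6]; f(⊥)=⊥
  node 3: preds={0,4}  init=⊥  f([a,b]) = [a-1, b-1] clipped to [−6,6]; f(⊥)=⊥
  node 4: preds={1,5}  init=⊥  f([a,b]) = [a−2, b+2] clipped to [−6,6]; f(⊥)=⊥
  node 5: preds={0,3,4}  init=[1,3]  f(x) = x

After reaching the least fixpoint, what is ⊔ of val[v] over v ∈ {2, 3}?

Worklist (29 pops):
  #1 pop 0: in=[1,3] → [0,2] (was ⊥); enqueue []
  #2 pop 1: in=⊥ → [3,3] (no change)
  #3 pop 2: in=[1,3] → [-1,5] (was ⊥); enqueue [0,1]
  #4 pop 3: in=[0,2] → [-1,1] (was ⊥); enqueue []
  #5 pop 4: in=[1,3] → [-1,5] (was ⊥); enqueue [2,3]
  #6 pop 5: in=[-1,5] → [-1,5] (was [1,3]); enqueue [4]
  #7 pop 0: in=[-1,5] → [-2,4] (was [0,2]); enqueue [5]
  #8 pop 1: in=[-1,5] → [-1,5] (was [3,3]); enqueue []
  #9 pop 2: in=[-1,5] → [-3,6] (was [-1,5]); enqueue [0,1]
  #10 pop 3: in=[-2,5] → [-3,4] (was [-1,1]); enqueue []
  #11 pop 4: in=[-1,5] → [-3,6] (was [-1,5]); enqueue [2,3]
  #12 pop 5: in=[-3,6] → [-3,6] (was [-1,5]); enqueue [4]
  #13 pop 0: in=[-3,6] → [-4,5] (was [-2,4]); enqueue [5]
  #14 pop 1: in=[-3,6] → [-3,6] (was [-1,5]); enqueue []
  #15 pop 2: in=[-3,6] → [-5,6] (was [-3,6]); enqueue [0,1]
  #16 pop 3: in=[-4,6] → [-5,5] (was [-3,4]); enqueue []
  #17 pop 4: in=[-3,6] → [-5,6] (was [-3,6]); enqueue [2,3]
  #18 pop 5: in=[-5,6] → [-5,6] (was [-3,6]); enqueue [4]
  #19 pop 0: in=[-5,6] → [-6,5] (was [-4,5]); enqueue [5]
  #20 pop 1: in=[-5,6] → [-5,6] (was [-3,6]); enqueue []
  #21 pop 2: in=[-5,6] → [-6,6] (was [-5,6]); enqueue [0,1]
  #22 pop 3: in=[-6,6] → [-6,5] (was [-5,5]); enqueue []
  #23 pop 4: in=[-5,6] → [-6,6] (was [-5,6]); enqueue [2,3]
  #24 pop 5: in=[-6,6] → [-6,6] (was [-5,6]); enqueue [4]
  #25 pop 0: in=[-6,6] → [-6,5] (no change)
  #26 pop 1: in=[-6,6] → [-6,6] (was [-5,6]); enqueue []
  #27 pop 2: in=[-6,6] → [-6,6] (no change)
  #28 pop 3: in=[-6,6] → [-6,5] (no change)
  #29 pop 4: in=[-6,6] → [-6,6] (no change)

Fixpoint:
  val[0] = [-6,5]
  val[1] = [-6,6]
  val[2] = [-6,6]
  val[3] = [-6,5]
  val[4] = [-6,6]
  val[5] = [-6,6]

[-6,6]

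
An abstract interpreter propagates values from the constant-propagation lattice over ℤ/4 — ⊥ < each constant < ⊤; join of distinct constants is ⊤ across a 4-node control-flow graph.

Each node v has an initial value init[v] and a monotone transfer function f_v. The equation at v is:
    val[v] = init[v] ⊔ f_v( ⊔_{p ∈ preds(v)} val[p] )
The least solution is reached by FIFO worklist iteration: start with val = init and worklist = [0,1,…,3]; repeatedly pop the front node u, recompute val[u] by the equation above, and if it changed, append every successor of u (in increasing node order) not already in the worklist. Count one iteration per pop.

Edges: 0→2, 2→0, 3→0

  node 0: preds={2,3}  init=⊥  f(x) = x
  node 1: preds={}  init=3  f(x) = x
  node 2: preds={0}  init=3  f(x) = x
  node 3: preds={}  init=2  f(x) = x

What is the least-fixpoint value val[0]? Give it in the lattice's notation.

⊤

Iteration log — 5 steps:
  step 1. node 0  ⊔preds=⊤  new=⊤  old=⊥  +wl: 
  step 2. node 1  ⊔preds=⊥  new=3  stable
  step 3. node 2  ⊔preds=⊤  new=⊤  old=3  +wl: 0
  step 4. node 3  ⊔preds=⊥  new=2  stable
  step 5. node 0  ⊔preds=⊤  new=⊤  stable

Least fixpoint reached:
  node 0: ⊤
  node 1: 3
  node 2: ⊤
  node 3: 2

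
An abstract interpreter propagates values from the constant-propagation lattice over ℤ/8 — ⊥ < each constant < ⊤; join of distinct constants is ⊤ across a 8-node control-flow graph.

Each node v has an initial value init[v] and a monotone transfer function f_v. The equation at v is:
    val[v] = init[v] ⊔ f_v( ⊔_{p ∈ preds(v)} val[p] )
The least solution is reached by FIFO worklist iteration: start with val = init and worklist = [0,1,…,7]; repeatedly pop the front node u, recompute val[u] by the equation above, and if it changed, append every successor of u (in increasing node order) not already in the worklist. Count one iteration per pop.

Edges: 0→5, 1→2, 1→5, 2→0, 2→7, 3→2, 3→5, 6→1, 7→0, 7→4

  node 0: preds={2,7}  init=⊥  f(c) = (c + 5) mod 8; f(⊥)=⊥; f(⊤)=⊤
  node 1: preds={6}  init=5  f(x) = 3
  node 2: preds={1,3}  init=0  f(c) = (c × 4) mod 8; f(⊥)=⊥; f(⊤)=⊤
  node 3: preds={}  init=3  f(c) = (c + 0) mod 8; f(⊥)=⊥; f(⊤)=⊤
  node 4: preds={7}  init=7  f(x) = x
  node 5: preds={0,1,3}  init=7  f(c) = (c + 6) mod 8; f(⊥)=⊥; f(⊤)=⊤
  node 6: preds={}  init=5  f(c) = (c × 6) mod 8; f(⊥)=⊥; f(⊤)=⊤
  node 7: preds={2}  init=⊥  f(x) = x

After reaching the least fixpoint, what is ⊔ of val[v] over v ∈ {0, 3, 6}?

Worklist (11 pops):
  #1 pop 0: in=0 → 5 (was ⊥); enqueue []
  #2 pop 1: in=5 → ⊤ (was 5); enqueue []
  #3 pop 2: in=⊤ → ⊤ (was 0); enqueue [0]
  #4 pop 3: in=⊥ → 3 (no change)
  #5 pop 4: in=⊥ → 7 (no change)
  #6 pop 5: in=⊤ → ⊤ (was 7); enqueue []
  #7 pop 6: in=⊥ → 5 (no change)
  #8 pop 7: in=⊤ → ⊤ (was ⊥); enqueue [4]
  #9 pop 0: in=⊤ → ⊤ (was 5); enqueue [5]
  #10 pop 4: in=⊤ → ⊤ (was 7); enqueue []
  #11 pop 5: in=⊤ → ⊤ (no change)

Fixpoint:
  val[0] = ⊤
  val[1] = ⊤
  val[2] = ⊤
  val[3] = 3
  val[4] = ⊤
  val[5] = ⊤
  val[6] = 5
  val[7] = ⊤

⊤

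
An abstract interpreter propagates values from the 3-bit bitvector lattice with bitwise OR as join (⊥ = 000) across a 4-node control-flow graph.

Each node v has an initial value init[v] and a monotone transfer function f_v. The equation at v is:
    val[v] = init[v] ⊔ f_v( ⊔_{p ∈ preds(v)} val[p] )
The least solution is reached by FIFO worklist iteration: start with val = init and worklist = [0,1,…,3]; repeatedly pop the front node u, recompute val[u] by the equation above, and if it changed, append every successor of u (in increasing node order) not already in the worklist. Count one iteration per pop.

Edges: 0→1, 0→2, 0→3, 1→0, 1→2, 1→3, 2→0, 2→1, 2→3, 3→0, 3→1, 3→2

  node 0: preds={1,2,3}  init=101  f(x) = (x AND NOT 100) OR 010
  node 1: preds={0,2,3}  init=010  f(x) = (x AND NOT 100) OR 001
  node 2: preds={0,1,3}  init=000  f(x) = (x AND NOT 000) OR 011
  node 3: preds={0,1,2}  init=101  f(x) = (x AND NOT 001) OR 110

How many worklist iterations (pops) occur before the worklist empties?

7

Trace (7 dequeues):
  [1] u=0 | in 111 | out 111 | prev 101 | push {}
  [2] u=1 | in 111 | out 011 | prev 010 | push {0}
  [3] u=2 | in 111 | out 111 | prev 000 | push {1}
  [4] u=3 | in 111 | out 111 | prev 101 | push {2}
  [5] u=0 | in 111 | out 111 | ==
  [6] u=1 | in 111 | out 011 | ==
  [7] u=2 | in 111 | out 111 | ==

Converged values:
  [0] 111
  [1] 011
  [2] 111
  [3] 111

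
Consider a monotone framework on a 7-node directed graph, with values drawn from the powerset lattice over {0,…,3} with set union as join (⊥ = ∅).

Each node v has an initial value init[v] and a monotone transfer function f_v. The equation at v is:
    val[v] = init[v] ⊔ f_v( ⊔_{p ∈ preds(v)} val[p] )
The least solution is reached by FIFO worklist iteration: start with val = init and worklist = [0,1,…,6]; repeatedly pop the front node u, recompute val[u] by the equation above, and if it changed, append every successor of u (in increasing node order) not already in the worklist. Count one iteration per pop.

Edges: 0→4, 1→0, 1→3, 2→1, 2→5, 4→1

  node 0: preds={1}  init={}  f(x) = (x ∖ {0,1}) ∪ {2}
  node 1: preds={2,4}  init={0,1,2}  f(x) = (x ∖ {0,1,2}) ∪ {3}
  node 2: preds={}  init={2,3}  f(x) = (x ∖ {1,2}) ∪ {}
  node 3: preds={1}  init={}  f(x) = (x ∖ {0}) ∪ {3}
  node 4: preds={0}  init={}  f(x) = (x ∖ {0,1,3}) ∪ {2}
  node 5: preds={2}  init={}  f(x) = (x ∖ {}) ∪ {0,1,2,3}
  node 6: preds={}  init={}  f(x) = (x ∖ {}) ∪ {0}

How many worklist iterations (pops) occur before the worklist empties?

Iteration log — 10 steps:
  step 1. node 0  ⊔preds={0,1,2}  new={2}  old={}  +wl: 
  step 2. node 1  ⊔preds={2,3}  new={0,1,2,3}  old={0,1,2}  +wl: 0
  step 3. node 2  ⊔preds={}  new={2,3}  stable
  step 4. node 3  ⊔preds={0,1,2,3}  new={1,2,3}  old={}  +wl: 
  step 5. node 4  ⊔preds={2}  new={2}  old={}  +wl: 1
  step 6. node 5  ⊔preds={2,3}  new={0,1,2,3}  old={}  +wl: 
  step 7. node 6  ⊔preds={}  new={0}  old={}  +wl: 
  step 8. node 0  ⊔preds={0,1,2,3}  new={2,3}  old={2}  +wl: 4
  step 9. node 1  ⊔preds={2,3}  new={0,1,2,3}  stable
  step 10. node 4  ⊔preds={2,3}  new={2}  stable

Least fixpoint reached:
  node 0: {2,3}
  node 1: {0,1,2,3}
  node 2: {2,3}
  node 3: {1,2,3}
  node 4: {2}
  node 5: {0,1,2,3}
  node 6: {0}

10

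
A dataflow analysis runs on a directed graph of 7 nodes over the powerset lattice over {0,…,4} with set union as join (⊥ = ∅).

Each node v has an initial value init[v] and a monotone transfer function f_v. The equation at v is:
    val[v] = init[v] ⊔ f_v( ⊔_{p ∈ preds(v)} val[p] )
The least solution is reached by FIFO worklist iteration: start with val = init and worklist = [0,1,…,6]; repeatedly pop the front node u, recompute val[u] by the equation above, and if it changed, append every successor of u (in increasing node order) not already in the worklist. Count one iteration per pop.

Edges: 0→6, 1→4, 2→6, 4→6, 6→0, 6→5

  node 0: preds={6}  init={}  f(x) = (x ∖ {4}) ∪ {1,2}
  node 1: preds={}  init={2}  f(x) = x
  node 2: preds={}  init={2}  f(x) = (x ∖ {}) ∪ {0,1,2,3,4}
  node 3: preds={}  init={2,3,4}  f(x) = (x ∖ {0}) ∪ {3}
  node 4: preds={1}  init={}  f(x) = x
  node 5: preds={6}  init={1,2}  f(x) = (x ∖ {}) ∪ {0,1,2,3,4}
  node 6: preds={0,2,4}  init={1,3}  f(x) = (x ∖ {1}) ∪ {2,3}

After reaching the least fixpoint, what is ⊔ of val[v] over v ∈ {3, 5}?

Worklist (10 pops):
  #1 pop 0: in={1,3} → {1,2,3} (was {}); enqueue []
  #2 pop 1: in={} → {2} (no change)
  #3 pop 2: in={} → {0,1,2,3,4} (was {2}); enqueue []
  #4 pop 3: in={} → {2,3,4} (no change)
  #5 pop 4: in={2} → {2} (was {}); enqueue []
  #6 pop 5: in={1,3} → {0,1,2,3,4} (was {1,2}); enqueue []
  #7 pop 6: in={0,1,2,3,4} → {0,1,2,3,4} (was {1,3}); enqueue [0,5]
  #8 pop 0: in={0,1,2,3,4} → {0,1,2,3} (was {1,2,3}); enqueue [6]
  #9 pop 5: in={0,1,2,3,4} → {0,1,2,3,4} (no change)
  #10 pop 6: in={0,1,2,3,4} → {0,1,2,3,4} (no change)

Fixpoint:
  val[0] = {0,1,2,3}
  val[1] = {2}
  val[2] = {0,1,2,3,4}
  val[3] = {2,3,4}
  val[4] = {2}
  val[5] = {0,1,2,3,4}
  val[6] = {0,1,2,3,4}

{0,1,2,3,4}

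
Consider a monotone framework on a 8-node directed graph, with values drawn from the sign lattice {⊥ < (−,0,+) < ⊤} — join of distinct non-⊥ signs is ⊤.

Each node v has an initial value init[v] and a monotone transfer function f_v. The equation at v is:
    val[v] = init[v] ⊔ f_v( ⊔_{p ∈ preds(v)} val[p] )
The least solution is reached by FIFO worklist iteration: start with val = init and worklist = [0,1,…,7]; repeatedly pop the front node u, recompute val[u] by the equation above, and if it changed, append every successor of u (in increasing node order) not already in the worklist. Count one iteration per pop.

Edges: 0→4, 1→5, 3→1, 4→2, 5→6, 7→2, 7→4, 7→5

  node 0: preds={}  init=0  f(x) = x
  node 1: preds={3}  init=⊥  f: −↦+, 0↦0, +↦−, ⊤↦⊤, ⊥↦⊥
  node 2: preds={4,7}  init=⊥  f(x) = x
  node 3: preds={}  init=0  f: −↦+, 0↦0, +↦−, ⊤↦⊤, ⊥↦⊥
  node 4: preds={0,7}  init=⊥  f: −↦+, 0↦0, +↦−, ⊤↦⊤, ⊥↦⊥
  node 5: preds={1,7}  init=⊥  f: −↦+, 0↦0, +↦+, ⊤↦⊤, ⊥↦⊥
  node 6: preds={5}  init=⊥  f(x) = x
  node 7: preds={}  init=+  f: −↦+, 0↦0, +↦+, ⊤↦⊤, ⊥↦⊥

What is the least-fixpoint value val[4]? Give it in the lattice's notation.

Trace (9 dequeues):
  [1] u=0 | in ⊥ | out 0 | ==
  [2] u=1 | in 0 | out 0 | prev ⊥ | push {}
  [3] u=2 | in + | out + | prev ⊥ | push {}
  [4] u=3 | in ⊥ | out 0 | ==
  [5] u=4 | in ⊤ | out ⊤ | prev ⊥ | push {2}
  [6] u=5 | in ⊤ | out ⊤ | prev ⊥ | push {}
  [7] u=6 | in ⊤ | out ⊤ | prev ⊥ | push {}
  [8] u=7 | in ⊥ | out + | ==
  [9] u=2 | in ⊤ | out ⊤ | prev + | push {}

Converged values:
  [0] 0
  [1] 0
  [2] ⊤
  [3] 0
  [4] ⊤
  [5] ⊤
  [6] ⊤
  [7] +

⊤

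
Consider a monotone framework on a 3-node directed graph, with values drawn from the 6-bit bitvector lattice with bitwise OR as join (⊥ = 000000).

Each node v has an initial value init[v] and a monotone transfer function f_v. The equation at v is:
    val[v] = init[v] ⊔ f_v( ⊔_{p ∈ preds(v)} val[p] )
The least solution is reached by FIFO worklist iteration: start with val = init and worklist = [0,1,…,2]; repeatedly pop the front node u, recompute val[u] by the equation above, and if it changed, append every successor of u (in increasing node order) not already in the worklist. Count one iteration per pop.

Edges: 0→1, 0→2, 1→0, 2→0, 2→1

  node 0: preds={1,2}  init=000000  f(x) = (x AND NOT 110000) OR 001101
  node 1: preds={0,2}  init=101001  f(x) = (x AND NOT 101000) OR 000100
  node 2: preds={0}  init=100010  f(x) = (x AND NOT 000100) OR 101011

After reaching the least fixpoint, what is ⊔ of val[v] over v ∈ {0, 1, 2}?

101111

Iteration log — 5 steps:
  step 1. node 0  ⊔preds=101011  new=001111  old=000000  +wl: 
  step 2. node 1  ⊔preds=101111  new=101111  old=101001  +wl: 0
  step 3. node 2  ⊔preds=001111  new=101011  old=100010  +wl: 1
  step 4. node 0  ⊔preds=101111  new=001111  stable
  step 5. node 1  ⊔preds=101111  new=101111  stable

Least fixpoint reached:
  node 0: 001111
  node 1: 101111
  node 2: 101011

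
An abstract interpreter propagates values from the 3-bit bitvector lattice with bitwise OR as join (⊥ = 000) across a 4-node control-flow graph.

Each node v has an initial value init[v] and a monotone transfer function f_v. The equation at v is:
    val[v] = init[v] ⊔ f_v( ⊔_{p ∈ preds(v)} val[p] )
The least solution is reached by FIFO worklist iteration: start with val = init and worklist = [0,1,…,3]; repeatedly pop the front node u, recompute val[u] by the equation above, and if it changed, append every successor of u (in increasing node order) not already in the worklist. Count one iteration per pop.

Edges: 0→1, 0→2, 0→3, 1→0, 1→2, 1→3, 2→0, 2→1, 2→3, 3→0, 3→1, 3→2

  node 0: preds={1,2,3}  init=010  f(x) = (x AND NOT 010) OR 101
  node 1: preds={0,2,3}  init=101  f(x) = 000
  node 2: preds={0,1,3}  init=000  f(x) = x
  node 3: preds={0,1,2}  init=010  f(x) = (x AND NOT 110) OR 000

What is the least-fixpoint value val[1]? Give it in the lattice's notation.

101

Worklist (7 pops):
  #1 pop 0: in=111 → 111 (was 010); enqueue []
  #2 pop 1: in=111 → 101 (no change)
  #3 pop 2: in=111 → 111 (was 000); enqueue [0,1]
  #4 pop 3: in=111 → 011 (was 010); enqueue [2]
  #5 pop 0: in=111 → 111 (no change)
  #6 pop 1: in=111 → 101 (no change)
  #7 pop 2: in=111 → 111 (no change)

Fixpoint:
  val[0] = 111
  val[1] = 101
  val[2] = 111
  val[3] = 011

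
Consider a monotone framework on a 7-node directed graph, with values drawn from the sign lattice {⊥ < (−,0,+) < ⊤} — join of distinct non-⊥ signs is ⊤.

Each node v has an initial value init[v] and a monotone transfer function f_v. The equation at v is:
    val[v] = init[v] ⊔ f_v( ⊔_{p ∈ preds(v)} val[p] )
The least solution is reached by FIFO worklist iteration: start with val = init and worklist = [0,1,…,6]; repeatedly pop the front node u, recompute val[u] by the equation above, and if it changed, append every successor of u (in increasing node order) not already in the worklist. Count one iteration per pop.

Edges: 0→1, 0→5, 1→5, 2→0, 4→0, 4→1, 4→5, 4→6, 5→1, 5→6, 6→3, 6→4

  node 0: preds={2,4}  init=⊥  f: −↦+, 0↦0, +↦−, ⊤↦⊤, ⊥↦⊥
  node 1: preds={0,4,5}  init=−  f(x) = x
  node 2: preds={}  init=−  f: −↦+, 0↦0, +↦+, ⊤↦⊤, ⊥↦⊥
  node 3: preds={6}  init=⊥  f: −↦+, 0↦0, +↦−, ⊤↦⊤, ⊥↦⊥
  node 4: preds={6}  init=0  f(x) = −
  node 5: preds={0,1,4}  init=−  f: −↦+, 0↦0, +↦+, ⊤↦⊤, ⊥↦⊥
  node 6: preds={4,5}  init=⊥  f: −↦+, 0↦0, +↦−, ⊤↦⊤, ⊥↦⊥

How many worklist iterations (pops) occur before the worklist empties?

Trace (11 dequeues):
  [1] u=0 | in ⊤ | out ⊤ | prev ⊥ | push {}
  [2] u=1 | in ⊤ | out ⊤ | prev − | push {}
  [3] u=2 | in ⊥ | out − | ==
  [4] u=3 | in ⊥ | out ⊥ | ==
  [5] u=4 | in ⊥ | out ⊤ | prev 0 | push {0,1}
  [6] u=5 | in ⊤ | out ⊤ | prev − | push {}
  [7] u=6 | in ⊤ | out ⊤ | prev ⊥ | push {3,4}
  [8] u=0 | in ⊤ | out ⊤ | ==
  [9] u=1 | in ⊤ | out ⊤ | ==
  [10] u=3 | in ⊤ | out ⊤ | prev ⊥ | push {}
  [11] u=4 | in ⊤ | out ⊤ | ==

Converged values:
  [0] ⊤
  [1] ⊤
  [2] −
  [3] ⊤
  [4] ⊤
  [5] ⊤
  [6] ⊤

11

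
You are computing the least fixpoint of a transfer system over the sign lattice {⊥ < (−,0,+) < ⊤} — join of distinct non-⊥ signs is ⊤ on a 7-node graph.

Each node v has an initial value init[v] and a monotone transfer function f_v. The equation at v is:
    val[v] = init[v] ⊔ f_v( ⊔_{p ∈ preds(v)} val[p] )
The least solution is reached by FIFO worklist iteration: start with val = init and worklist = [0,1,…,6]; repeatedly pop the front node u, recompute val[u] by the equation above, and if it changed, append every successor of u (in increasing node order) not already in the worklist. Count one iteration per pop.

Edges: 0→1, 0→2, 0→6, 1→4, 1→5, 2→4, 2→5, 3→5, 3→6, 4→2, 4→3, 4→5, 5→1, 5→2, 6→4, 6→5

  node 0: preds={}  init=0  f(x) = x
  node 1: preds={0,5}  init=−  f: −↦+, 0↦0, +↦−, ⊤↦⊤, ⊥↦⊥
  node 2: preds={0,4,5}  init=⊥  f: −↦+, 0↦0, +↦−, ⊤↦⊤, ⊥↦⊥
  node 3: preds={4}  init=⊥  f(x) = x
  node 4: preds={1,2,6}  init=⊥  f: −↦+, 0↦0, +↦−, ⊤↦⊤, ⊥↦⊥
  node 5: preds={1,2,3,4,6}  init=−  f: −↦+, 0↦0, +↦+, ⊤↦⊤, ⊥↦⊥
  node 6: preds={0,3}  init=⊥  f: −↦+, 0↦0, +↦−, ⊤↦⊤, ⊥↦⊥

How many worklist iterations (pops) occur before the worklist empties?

Worklist (15 pops):
  #1 pop 0: in=⊥ → 0 (no change)
  #2 pop 1: in=⊤ → ⊤ (was −); enqueue []
  #3 pop 2: in=⊤ → ⊤ (was ⊥); enqueue []
  #4 pop 3: in=⊥ → ⊥ (no change)
  #5 pop 4: in=⊤ → ⊤ (was ⊥); enqueue [2,3]
  #6 pop 5: in=⊤ → ⊤ (was −); enqueue [1]
  #7 pop 6: in=0 → 0 (was ⊥); enqueue [4,5]
  #8 pop 2: in=⊤ → ⊤ (no change)
  #9 pop 3: in=⊤ → ⊤ (was ⊥); enqueue [6]
  #10 pop 1: in=⊤ → ⊤ (no change)
  #11 pop 4: in=⊤ → ⊤ (no change)
  #12 pop 5: in=⊤ → ⊤ (no change)
  #13 pop 6: in=⊤ → ⊤ (was 0); enqueue [4,5]
  #14 pop 4: in=⊤ → ⊤ (no change)
  #15 pop 5: in=⊤ → ⊤ (no change)

Fixpoint:
  val[0] = 0
  val[1] = ⊤
  val[2] = ⊤
  val[3] = ⊤
  val[4] = ⊤
  val[5] = ⊤
  val[6] = ⊤

15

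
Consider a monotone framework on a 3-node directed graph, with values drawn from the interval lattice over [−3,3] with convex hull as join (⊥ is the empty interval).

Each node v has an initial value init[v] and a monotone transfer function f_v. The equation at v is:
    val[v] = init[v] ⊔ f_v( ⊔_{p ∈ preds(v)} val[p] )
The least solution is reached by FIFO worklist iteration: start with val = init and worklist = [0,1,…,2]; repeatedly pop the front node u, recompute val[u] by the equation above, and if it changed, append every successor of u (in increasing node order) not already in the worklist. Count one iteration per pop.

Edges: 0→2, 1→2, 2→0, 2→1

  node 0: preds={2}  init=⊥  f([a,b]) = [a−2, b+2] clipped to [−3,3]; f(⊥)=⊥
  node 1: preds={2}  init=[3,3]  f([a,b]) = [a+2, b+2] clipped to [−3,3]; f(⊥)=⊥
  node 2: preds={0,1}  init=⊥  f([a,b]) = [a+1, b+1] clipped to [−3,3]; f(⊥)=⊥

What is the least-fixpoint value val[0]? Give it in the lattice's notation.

[-3,3]

Iteration log — 21 steps:
  step 1. node 0  ⊔preds=⊥  new=⊥  stable
  step 2. node 1  ⊔preds=⊥  new=[3,3]  stable
  step 3. node 2  ⊔preds=[3,3]  new=[3,3]  old=⊥  +wl: 0,1
  step 4. node 0  ⊔preds=[3,3]  new=[1,3]  old=⊥  +wl: 2
  step 5. node 1  ⊔preds=[3,3]  new=[3,3]  stable
  step 6. node 2  ⊔preds=[1,3]  new=[2,3]  old=[3,3]  +wl: 0,1
  step 7. node 0  ⊔preds=[2,3]  new=[0,3]  old=[1,3]  +wl: 2
  step 8. node 1  ⊔preds=[2,3]  new=[3,3]  stable
  step 9. node 2  ⊔preds=[0,3]  new=[1,3]  old=[2,3]  +wl: 0,1
  step 10. node 0  ⊔preds=[1,3]  new=[-1,3]  old=[0,3]  +wl: 2
  step 11. node 1  ⊔preds=[1,3]  new=[3,3]  stable
  step 12. node 2  ⊔preds=[-1,3]  new=[0,3]  old=[1,3]  +wl: 0,1
  step 13. node 0  ⊔preds=[0,3]  new=[-2,3]  old=[-1,3]  +wl: 2
  step 14. node 1  ⊔preds=[0,3]  new=[2,3]  old=[3,3]  +wl: 
  step 15. node 2  ⊔preds=[-2,3]  new=[-1,3]  old=[0,3]  +wl: 0,1
  step 16. node 0  ⊔preds=[-1,3]  new=[-3,3]  old=[-2,3]  +wl: 2
  step 17. node 1  ⊔preds=[-1,3]  new=[1,3]  old=[2,3]  +wl: 
  step 18. node 2  ⊔preds=[-3,3]  new=[-2,3]  old=[-1,3]  +wl: 0,1
  step 19. node 0  ⊔preds=[-2,3]  new=[-3,3]  stable
  step 20. node 1  ⊔preds=[-2,3]  new=[0,3]  old=[1,3]  +wl: 2
  step 21. node 2  ⊔preds=[-3,3]  new=[-2,3]  stable

Least fixpoint reached:
  node 0: [-3,3]
  node 1: [0,3]
  node 2: [-2,3]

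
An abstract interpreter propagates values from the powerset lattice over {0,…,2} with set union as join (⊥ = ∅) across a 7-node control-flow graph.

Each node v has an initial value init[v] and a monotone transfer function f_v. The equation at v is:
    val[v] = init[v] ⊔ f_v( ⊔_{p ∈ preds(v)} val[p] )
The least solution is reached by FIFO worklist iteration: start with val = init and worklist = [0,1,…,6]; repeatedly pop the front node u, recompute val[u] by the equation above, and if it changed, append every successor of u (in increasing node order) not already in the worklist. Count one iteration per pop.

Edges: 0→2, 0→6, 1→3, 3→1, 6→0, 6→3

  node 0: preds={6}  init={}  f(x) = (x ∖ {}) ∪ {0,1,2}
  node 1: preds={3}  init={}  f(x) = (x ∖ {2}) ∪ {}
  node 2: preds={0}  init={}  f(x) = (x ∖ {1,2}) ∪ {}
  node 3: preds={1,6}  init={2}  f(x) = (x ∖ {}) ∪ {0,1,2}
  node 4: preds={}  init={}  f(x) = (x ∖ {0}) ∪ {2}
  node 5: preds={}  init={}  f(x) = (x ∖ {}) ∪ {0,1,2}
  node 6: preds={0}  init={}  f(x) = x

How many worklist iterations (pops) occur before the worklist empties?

10

Worklist (10 pops):
  #1 pop 0: in={} → {0,1,2} (was {}); enqueue []
  #2 pop 1: in={2} → {} (no change)
  #3 pop 2: in={0,1,2} → {0} (was {}); enqueue []
  #4 pop 3: in={} → {0,1,2} (was {2}); enqueue [1]
  #5 pop 4: in={} → {2} (was {}); enqueue []
  #6 pop 5: in={} → {0,1,2} (was {}); enqueue []
  #7 pop 6: in={0,1,2} → {0,1,2} (was {}); enqueue [0,3]
  #8 pop 1: in={0,1,2} → {0,1} (was {}); enqueue []
  #9 pop 0: in={0,1,2} → {0,1,2} (no change)
  #10 pop 3: in={0,1,2} → {0,1,2} (no change)

Fixpoint:
  val[0] = {0,1,2}
  val[1] = {0,1}
  val[2] = {0}
  val[3] = {0,1,2}
  val[4] = {2}
  val[5] = {0,1,2}
  val[6] = {0,1,2}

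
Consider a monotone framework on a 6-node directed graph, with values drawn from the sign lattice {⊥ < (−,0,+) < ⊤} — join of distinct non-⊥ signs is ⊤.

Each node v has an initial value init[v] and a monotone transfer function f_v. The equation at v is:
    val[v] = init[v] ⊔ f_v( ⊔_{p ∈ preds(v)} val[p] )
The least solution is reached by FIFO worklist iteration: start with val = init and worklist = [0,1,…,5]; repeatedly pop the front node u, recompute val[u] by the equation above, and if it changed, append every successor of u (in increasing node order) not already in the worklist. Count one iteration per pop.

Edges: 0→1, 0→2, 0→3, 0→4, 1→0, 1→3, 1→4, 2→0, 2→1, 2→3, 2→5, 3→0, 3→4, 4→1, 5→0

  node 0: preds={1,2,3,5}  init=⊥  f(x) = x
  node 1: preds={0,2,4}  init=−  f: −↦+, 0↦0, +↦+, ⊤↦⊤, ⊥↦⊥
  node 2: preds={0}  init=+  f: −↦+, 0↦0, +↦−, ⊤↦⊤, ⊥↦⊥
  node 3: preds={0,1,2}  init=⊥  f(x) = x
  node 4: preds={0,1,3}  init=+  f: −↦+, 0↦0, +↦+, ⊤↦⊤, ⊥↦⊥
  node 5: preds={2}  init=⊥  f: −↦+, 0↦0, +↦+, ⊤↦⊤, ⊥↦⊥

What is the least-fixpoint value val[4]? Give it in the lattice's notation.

Trace (8 dequeues):
  [1] u=0 | in ⊤ | out ⊤ | prev ⊥ | push {}
  [2] u=1 | in ⊤ | out ⊤ | prev − | push {0}
  [3] u=2 | in ⊤ | out ⊤ | prev + | push {1}
  [4] u=3 | in ⊤ | out ⊤ | prev ⊥ | push {}
  [5] u=4 | in ⊤ | out ⊤ | prev + | push {}
  [6] u=5 | in ⊤ | out ⊤ | prev ⊥ | push {}
  [7] u=0 | in ⊤ | out ⊤ | ==
  [8] u=1 | in ⊤ | out ⊤ | ==

Converged values:
  [0] ⊤
  [1] ⊤
  [2] ⊤
  [3] ⊤
  [4] ⊤
  [5] ⊤

⊤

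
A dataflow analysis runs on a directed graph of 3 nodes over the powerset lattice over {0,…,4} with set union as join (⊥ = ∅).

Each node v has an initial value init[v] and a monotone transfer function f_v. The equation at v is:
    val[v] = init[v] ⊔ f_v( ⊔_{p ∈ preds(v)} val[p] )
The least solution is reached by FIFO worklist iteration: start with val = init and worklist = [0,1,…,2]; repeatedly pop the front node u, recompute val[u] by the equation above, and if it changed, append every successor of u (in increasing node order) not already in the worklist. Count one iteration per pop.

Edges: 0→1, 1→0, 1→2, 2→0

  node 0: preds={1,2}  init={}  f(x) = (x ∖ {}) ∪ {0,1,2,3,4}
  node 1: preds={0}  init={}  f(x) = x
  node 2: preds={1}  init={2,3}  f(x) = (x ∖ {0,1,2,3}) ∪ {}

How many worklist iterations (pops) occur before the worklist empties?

4

Iteration log — 4 steps:
  step 1. node 0  ⊔preds={2,3}  new={0,1,2,3,4}  old={}  +wl: 
  step 2. node 1  ⊔preds={0,1,2,3,4}  new={0,1,2,3,4}  old={}  +wl: 0
  step 3. node 2  ⊔preds={0,1,2,3,4}  new={2,3,4}  old={2,3}  +wl: 
  step 4. node 0  ⊔preds={0,1,2,3,4}  new={0,1,2,3,4}  stable

Least fixpoint reached:
  node 0: {0,1,2,3,4}
  node 1: {0,1,2,3,4}
  node 2: {2,3,4}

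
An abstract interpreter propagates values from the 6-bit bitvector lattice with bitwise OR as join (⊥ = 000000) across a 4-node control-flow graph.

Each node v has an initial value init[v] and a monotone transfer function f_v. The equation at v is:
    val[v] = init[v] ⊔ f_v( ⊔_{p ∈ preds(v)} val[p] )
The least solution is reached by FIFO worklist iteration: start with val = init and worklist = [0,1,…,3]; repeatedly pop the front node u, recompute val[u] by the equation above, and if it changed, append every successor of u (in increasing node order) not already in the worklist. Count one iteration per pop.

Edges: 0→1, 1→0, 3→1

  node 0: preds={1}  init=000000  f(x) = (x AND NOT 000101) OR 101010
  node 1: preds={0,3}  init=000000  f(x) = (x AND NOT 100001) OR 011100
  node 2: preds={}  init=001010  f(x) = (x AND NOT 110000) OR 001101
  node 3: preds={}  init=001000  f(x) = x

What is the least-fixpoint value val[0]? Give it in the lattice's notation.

111010

Worklist (6 pops):
  #1 pop 0: in=000000 → 101010 (was 000000); enqueue []
  #2 pop 1: in=101010 → 011110 (was 000000); enqueue [0]
  #3 pop 2: in=000000 → 001111 (was 001010); enqueue []
  #4 pop 3: in=000000 → 001000 (no change)
  #5 pop 0: in=011110 → 111010 (was 101010); enqueue [1]
  #6 pop 1: in=111010 → 011110 (no change)

Fixpoint:
  val[0] = 111010
  val[1] = 011110
  val[2] = 001111
  val[3] = 001000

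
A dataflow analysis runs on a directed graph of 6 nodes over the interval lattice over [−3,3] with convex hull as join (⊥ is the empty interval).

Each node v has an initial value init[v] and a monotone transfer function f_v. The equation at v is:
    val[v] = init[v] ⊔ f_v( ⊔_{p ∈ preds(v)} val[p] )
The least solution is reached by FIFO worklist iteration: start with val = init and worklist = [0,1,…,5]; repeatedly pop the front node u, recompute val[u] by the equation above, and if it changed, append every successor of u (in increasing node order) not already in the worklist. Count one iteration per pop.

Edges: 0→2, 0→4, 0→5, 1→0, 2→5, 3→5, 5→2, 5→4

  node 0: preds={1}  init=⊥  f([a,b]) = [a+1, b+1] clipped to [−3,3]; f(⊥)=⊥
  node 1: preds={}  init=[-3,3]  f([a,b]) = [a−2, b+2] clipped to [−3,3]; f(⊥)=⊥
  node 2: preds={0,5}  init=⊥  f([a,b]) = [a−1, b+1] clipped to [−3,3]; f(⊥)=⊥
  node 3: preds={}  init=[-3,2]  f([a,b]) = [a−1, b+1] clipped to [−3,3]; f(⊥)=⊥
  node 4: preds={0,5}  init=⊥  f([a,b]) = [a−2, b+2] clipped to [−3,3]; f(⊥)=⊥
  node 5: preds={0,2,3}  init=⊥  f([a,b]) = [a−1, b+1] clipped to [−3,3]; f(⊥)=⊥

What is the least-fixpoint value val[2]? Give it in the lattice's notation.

[-3,3]

Iteration log — 8 steps:
  step 1. node 0  ⊔preds=[-3,3]  new=[-2,3]  old=⊥  +wl: 
  step 2. node 1  ⊔preds=⊥  new=[-3,3]  stable
  step 3. node 2  ⊔preds=[-2,3]  new=[-3,3]  old=⊥  +wl: 
  step 4. node 3  ⊔preds=⊥  new=[-3,2]  stable
  step 5. node 4  ⊔preds=[-2,3]  new=[-3,3]  old=⊥  +wl: 
  step 6. node 5  ⊔preds=[-3,3]  new=[-3,3]  old=⊥  +wl: 2,4
  step 7. node 2  ⊔preds=[-3,3]  new=[-3,3]  stable
  step 8. node 4  ⊔preds=[-3,3]  new=[-3,3]  stable

Least fixpoint reached:
  node 0: [-2,3]
  node 1: [-3,3]
  node 2: [-3,3]
  node 3: [-3,2]
  node 4: [-3,3]
  node 5: [-3,3]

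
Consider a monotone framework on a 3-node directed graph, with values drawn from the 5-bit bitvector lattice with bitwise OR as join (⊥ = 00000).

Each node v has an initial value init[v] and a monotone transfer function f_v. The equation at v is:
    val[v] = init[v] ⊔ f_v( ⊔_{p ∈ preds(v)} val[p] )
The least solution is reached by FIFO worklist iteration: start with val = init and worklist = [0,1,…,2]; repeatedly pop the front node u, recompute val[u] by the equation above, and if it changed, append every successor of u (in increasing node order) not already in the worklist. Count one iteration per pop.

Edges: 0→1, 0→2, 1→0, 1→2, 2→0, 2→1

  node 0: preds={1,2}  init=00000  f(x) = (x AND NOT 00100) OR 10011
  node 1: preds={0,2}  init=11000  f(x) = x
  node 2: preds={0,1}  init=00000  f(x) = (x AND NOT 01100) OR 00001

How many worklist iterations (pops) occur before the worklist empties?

5

Trace (5 dequeues):
  [1] u=0 | in 11000 | out 11011 | prev 00000 | push {}
  [2] u=1 | in 11011 | out 11011 | prev 11000 | push {0}
  [3] u=2 | in 11011 | out 10011 | prev 00000 | push {1}
  [4] u=0 | in 11011 | out 11011 | ==
  [5] u=1 | in 11011 | out 11011 | ==

Converged values:
  [0] 11011
  [1] 11011
  [2] 10011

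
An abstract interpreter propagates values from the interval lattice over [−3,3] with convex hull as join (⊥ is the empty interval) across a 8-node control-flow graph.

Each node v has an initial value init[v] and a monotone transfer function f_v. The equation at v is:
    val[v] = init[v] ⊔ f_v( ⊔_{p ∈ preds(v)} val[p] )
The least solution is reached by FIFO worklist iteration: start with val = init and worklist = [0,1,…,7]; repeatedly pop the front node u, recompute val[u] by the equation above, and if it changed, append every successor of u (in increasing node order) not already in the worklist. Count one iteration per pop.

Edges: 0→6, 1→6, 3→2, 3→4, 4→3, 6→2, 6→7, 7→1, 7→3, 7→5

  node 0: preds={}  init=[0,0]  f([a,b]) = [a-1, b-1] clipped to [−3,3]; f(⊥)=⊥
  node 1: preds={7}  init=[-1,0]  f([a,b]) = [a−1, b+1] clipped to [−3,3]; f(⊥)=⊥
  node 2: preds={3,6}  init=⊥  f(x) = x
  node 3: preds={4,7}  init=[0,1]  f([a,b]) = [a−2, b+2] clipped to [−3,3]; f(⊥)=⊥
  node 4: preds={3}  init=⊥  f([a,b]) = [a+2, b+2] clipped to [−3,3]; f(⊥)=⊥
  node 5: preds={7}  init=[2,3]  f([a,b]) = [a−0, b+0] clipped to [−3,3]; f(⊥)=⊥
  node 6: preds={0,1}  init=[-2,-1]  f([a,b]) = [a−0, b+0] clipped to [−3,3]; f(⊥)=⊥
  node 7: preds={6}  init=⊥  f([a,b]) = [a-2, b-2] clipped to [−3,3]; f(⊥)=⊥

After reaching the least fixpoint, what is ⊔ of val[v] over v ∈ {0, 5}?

[-3,3]

Trace (17 dequeues):
  [1] u=0 | in ⊥ | out [0,0] | ==
  [2] u=1 | in ⊥ | out [-1,0] | ==
  [3] u=2 | in [-2,1] | out [-2,1] | prev ⊥ | push {}
  [4] u=3 | in ⊥ | out [0,1] | ==
  [5] u=4 | in [0,1] | out [2,3] | prev ⊥ | push {3}
  [6] u=5 | in ⊥ | out [2,3] | ==
  [7] u=6 | in [-1,0] | out [-2,0] | prev [-2,-1] | push {2}
  [8] u=7 | in [-2,0] | out [-3,-2] | prev ⊥ | push {1,5}
  [9] u=3 | in [-3,3] | out [-3,3] | prev [0,1] | push {4}
  [10] u=2 | in [-3,3] | out [-3,3] | prev [-2,1] | push {}
  [11] u=1 | in [-3,-2] | out [-3,0] | prev [-1,0] | push {6}
  [12] u=5 | in [-3,-2] | out [-3,3] | prev [2,3] | push {}
  [13] u=4 | in [-3,3] | out [-1,3] | prev [2,3] | push {3}
  [14] u=6 | in [-3,0] | out [-3,0] | prev [-2,0] | push {2,7}
  [15] u=3 | in [-3,3] | out [-3,3] | ==
  [16] u=2 | in [-3,3] | out [-3,3] | ==
  [17] u=7 | in [-3,0] | out [-3,-2] | ==

Converged values:
  [0] [0,0]
  [1] [-3,0]
  [2] [-3,3]
  [3] [-3,3]
  [4] [-1,3]
  [5] [-3,3]
  [6] [-3,0]
  [7] [-3,-2]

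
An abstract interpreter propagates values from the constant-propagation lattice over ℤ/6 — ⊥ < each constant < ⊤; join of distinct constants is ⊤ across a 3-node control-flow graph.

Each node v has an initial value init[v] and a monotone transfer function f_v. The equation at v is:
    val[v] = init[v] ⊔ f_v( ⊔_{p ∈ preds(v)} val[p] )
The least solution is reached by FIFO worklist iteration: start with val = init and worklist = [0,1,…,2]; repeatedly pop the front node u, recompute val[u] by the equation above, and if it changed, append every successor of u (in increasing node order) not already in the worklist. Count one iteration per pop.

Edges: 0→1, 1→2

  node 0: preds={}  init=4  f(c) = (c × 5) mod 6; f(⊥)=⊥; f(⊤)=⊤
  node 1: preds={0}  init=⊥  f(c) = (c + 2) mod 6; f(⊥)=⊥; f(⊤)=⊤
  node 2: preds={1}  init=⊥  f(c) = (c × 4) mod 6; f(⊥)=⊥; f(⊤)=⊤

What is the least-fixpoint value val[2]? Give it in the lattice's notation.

0

Iteration log — 3 steps:
  step 1. node 0  ⊔preds=⊥  new=4  stable
  step 2. node 1  ⊔preds=4  new=0  old=⊥  +wl: 
  step 3. node 2  ⊔preds=0  new=0  old=⊥  +wl: 

Least fixpoint reached:
  node 0: 4
  node 1: 0
  node 2: 0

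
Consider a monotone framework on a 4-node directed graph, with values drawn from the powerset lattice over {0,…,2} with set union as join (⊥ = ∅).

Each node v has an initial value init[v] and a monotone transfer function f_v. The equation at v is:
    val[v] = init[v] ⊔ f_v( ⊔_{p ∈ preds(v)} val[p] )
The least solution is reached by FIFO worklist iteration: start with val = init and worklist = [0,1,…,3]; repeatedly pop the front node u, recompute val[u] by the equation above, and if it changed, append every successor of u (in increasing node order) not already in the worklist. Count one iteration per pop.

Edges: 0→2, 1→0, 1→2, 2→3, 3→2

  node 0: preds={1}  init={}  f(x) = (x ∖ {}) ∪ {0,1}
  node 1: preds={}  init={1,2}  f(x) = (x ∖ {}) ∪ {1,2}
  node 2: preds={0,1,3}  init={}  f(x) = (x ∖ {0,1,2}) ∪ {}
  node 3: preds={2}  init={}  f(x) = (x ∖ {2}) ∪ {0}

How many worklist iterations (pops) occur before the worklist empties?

Trace (5 dequeues):
  [1] u=0 | in {1,2} | out {0,1,2} | prev {} | push {}
  [2] u=1 | in {} | out {1,2} | ==
  [3] u=2 | in {0,1,2} | out {} | ==
  [4] u=3 | in {} | out {0} | prev {} | push {2}
  [5] u=2 | in {0,1,2} | out {} | ==

Converged values:
  [0] {0,1,2}
  [1] {1,2}
  [2] {}
  [3] {0}

5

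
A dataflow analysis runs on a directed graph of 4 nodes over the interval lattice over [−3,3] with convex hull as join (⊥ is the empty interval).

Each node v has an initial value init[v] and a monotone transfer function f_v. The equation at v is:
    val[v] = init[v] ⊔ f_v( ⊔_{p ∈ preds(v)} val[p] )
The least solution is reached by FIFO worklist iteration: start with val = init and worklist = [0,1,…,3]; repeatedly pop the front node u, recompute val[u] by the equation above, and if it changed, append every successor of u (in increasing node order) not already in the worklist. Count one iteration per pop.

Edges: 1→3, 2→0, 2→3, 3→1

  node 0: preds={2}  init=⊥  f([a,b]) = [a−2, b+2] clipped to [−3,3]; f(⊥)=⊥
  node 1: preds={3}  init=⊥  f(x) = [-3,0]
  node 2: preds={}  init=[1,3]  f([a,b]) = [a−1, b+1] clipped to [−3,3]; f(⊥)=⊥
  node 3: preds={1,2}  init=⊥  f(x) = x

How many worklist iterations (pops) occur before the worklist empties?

5

Worklist (5 pops):
  #1 pop 0: in=[1,3] → [-1,3] (was ⊥); enqueue []
  #2 pop 1: in=⊥ → [-3,0] (was ⊥); enqueue []
  #3 pop 2: in=⊥ → [1,3] (no change)
  #4 pop 3: in=[-3,3] → [-3,3] (was ⊥); enqueue [1]
  #5 pop 1: in=[-3,3] → [-3,0] (no change)

Fixpoint:
  val[0] = [-1,3]
  val[1] = [-3,0]
  val[2] = [1,3]
  val[3] = [-3,3]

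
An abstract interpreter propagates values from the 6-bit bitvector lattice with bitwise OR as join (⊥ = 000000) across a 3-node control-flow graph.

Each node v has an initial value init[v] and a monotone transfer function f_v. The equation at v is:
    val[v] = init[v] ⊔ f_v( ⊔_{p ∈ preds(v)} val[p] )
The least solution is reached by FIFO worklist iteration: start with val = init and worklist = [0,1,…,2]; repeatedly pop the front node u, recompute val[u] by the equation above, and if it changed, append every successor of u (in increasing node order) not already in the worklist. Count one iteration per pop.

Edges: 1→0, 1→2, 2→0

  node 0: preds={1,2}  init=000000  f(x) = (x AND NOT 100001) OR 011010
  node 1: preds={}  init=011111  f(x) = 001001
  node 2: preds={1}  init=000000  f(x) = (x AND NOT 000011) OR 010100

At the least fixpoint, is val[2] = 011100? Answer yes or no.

Worklist (4 pops):
  #1 pop 0: in=011111 → 011110 (was 000000); enqueue []
  #2 pop 1: in=000000 → 011111 (no change)
  #3 pop 2: in=011111 → 011100 (was 000000); enqueue [0]
  #4 pop 0: in=011111 → 011110 (no change)

Fixpoint:
  val[0] = 011110
  val[1] = 011111
  val[2] = 011100

yes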